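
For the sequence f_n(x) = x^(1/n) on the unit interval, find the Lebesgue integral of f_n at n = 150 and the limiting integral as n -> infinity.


At n = 150: f_150(x) = x^(1/150).
Step 1: integral(x^(1/150), 0, 1) = [x^(1/150+1) / (1/150+1)] from 0 to 1
     = 1 / (1/150 + 1) = 1 / ((150+1)/150) = 150/(150+1)
     = 150/151 = 0.993377
Step 2: As n -> infinity, f_n(x) = x^(1/n) -> 1 for x in (0,1], and f_n is increasing in n.
By MCT, lim_n integral(f_n) = integral(lim_n f_n) = integral(1, 0, 1) = 1.
Step 3: Verify convergence: 150/151 = 0.993377 -> 1


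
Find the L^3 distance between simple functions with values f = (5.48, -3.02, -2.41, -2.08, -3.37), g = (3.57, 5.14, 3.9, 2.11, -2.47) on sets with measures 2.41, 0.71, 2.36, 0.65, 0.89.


Step 1: Compute differences f_i - g_i:
  5.48 - 3.57 = 1.91
  -3.02 - 5.14 = -8.16
  -2.41 - 3.9 = -6.31
  -2.08 - 2.11 = -4.19
  -3.37 - -2.47 = -0.9
Step 2: Compute |diff|^3 * measure for each set:
  |1.91|^3 * 2.41 = 6.967871 * 2.41 = 16.792569
  |-8.16|^3 * 0.71 = 543.338496 * 0.71 = 385.770332
  |-6.31|^3 * 2.36 = 251.239591 * 2.36 = 592.925435
  |-4.19|^3 * 0.65 = 73.560059 * 0.65 = 47.814038
  |-0.9|^3 * 0.89 = 0.729 * 0.89 = 0.64881
Step 3: Sum = 1043.951184
Step 4: ||f-g||_3 = (1043.951184)^(1/3) = 10.144409


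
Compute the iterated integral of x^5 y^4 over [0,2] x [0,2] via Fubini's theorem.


By Fubini's theorem, the double integral factors as a product of single integrals:
Step 1: integral_0^2 x^5 dx = [x^6/6] from 0 to 2
     = 2^6/6 = 10.666667
Step 2: integral_0^2 y^4 dy = [y^5/5] from 0 to 2
     = 2^5/5 = 6.4
Step 3: Double integral = 10.666667 * 6.4 = 68.266667


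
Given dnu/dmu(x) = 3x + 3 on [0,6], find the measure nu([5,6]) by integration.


nu(A) = integral_A (dnu/dmu) dmu = integral_5^6 (3x + 3) dx
Step 1: Antiderivative F(x) = (3/2)x^2 + 3x
Step 2: F(6) = (3/2)*6^2 + 3*6 = 54 + 18 = 72
Step 3: F(5) = (3/2)*5^2 + 3*5 = 37.5 + 15 = 52.5
Step 4: nu([5,6]) = F(6) - F(5) = 72 - 52.5 = 19.5


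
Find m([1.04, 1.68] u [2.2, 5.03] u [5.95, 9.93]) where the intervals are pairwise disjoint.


For pairwise disjoint intervals, m(union) = sum of lengths.
= (1.68 - 1.04) + (5.03 - 2.2) + (9.93 - 5.95)
= 0.64 + 2.83 + 3.98
= 7.45


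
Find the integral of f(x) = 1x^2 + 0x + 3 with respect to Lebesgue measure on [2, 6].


The Lebesgue integral of a Riemann-integrable function agrees with the Riemann integral.
Antiderivative F(x) = (1/3)x^3 + (0/2)x^2 + 3x
F(6) = (1/3)*6^3 + (0/2)*6^2 + 3*6
     = (1/3)*216 + (0/2)*36 + 3*6
     = 72 + 0.0 + 18
     = 90
F(2) = 8.666667
Integral = F(6) - F(2) = 90 - 8.666667 = 81.333333


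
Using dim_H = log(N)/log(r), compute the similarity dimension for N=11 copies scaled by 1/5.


For a self-similar set with N copies scaled by 1/r:
dim_H = log(N)/log(r) = log(11)/log(5)
= 2.397895/1.609438
= 1.489896


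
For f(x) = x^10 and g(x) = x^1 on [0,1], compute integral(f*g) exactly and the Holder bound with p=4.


Step 1: Exact integral of f*g = integral(x^11, 0, 1) = 1/12
     = 0.083333
Step 2: Holder bound with p=4, q=1.333333:
  ||f||_p = (integral x^40 dx)^(1/4) = (1/41)^(1/4) = 0.395188
  ||g||_q = (integral x^1.333333 dx)^(1/1.333333) = (1/2.333333)^(1/1.333333) = 0.529685
Step 3: Holder bound = ||f||_p * ||g||_q = 0.395188 * 0.529685 = 0.209325
Verification: 0.083333 <= 0.209325 (Holder holds)


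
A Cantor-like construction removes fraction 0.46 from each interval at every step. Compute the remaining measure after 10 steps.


Step 1: At each step, fraction remaining = 1 - 0.46 = 0.54
Step 2: After 10 steps, measure = (0.54)^10
Result = 0.002108


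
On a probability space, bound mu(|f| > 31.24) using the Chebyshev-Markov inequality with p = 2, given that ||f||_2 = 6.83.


Chebyshev/Markov inequality: mu(|f| > eps) <= (||f||_p / eps)^p
Step 1: ||f||_2 / eps = 6.83 / 31.24 = 0.21863
Step 2: Raise to power p = 2:
  (0.21863)^2 = 0.047799
Step 3: Therefore mu(|f| > 31.24) <= 0.047799


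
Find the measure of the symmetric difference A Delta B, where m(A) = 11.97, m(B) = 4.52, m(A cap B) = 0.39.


m(A Delta B) = m(A) + m(B) - 2*m(A n B)
= 11.97 + 4.52 - 2*0.39
= 11.97 + 4.52 - 0.78
= 15.71


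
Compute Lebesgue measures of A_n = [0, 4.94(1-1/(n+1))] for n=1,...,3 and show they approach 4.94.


By continuity of measure from below: if A_n increases to A, then m(A_n) -> m(A).
Here A = [0, 4.94], so m(A) = 4.94
Step 1: a_1 = 4.94*(1 - 1/2) = 2.47, m(A_1) = 2.47
Step 2: a_2 = 4.94*(1 - 1/3) = 3.2933, m(A_2) = 3.2933
Step 3: a_3 = 4.94*(1 - 1/4) = 3.705, m(A_3) = 3.705
Limit: m(A_n) -> m([0,4.94]) = 4.94


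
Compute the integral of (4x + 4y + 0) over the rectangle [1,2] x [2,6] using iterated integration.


By Fubini, integrate in x first, then y.
Step 1: Fix y, integrate over x in [1,2]:
  integral(4x + 4y + 0, x=1..2)
  = 4*(2^2 - 1^2)/2 + (4y + 0)*(2 - 1)
  = 6 + (4y + 0)*1
  = 6 + 4y + 0
  = 6 + 4y
Step 2: Integrate over y in [2,6]:
  integral(6 + 4y, y=2..6)
  = 6*4 + 4*(6^2 - 2^2)/2
  = 24 + 64
  = 88


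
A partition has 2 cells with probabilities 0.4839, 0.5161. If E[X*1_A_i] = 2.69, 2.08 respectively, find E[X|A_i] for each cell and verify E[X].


For each cell A_i: E[X|A_i] = E[X*1_A_i] / P(A_i)
Step 1: E[X|A_1] = 2.69 / 0.4839 = 5.559
Step 2: E[X|A_2] = 2.08 / 0.5161 = 4.030227
Verification: E[X] = sum E[X*1_A_i] = 2.69 + 2.08 = 4.77


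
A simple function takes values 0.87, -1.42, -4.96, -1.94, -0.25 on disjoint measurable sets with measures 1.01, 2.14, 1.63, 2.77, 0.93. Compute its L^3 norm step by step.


Step 1: Compute |f_i|^3 for each value:
  |0.87|^3 = 0.658503
  |-1.42|^3 = 2.863288
  |-4.96|^3 = 122.023936
  |-1.94|^3 = 7.301384
  |-0.25|^3 = 0.015625
Step 2: Multiply by measures and sum:
  0.658503 * 1.01 = 0.665088
  2.863288 * 2.14 = 6.127436
  122.023936 * 1.63 = 198.899016
  7.301384 * 2.77 = 20.224834
  0.015625 * 0.93 = 0.014531
Sum = 0.665088 + 6.127436 + 198.899016 + 20.224834 + 0.014531 = 225.930905
Step 3: Take the p-th root:
||f||_3 = (225.930905)^(1/3) = 6.090579


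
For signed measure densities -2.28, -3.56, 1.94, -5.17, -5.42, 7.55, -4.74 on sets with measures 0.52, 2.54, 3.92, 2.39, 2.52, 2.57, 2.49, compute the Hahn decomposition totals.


Step 1: Compute signed measure on each set:
  Set 1: -2.28 * 0.52 = -1.1856
  Set 2: -3.56 * 2.54 = -9.0424
  Set 3: 1.94 * 3.92 = 7.6048
  Set 4: -5.17 * 2.39 = -12.3563
  Set 5: -5.42 * 2.52 = -13.6584
  Set 6: 7.55 * 2.57 = 19.4035
  Set 7: -4.74 * 2.49 = -11.8026
Step 2: Total signed measure = (-1.1856) + (-9.0424) + (7.6048) + (-12.3563) + (-13.6584) + (19.4035) + (-11.8026)
     = -21.037
Step 3: Positive part mu+(X) = sum of positive contributions = 27.0083
Step 4: Negative part mu-(X) = |sum of negative contributions| = 48.0453


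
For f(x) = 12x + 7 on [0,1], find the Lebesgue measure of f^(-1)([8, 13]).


f^(-1)([8, 13]) = {x : 8 <= 12x + 7 <= 13}
Solving: (8 - 7)/12 <= x <= (13 - 7)/12
= [0.083333, 0.5]
Intersecting with [0,1]: [0.083333, 0.5]
Measure = 0.5 - 0.083333 = 0.416667


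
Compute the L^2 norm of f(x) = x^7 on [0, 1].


Step 1: ||f||_2 = (integral_0^1 |x^7|^2 dx)^(1/2)
     = (integral_0^1 x^14 dx)^(1/2)
Step 2: integral_0^1 x^14 dx = [x^15/(15)] from 0 to 1 = 1^15/15
     = 1/15 = 0.066667
Step 3: ||f||_2 = (0.066667)^(1/2) = 0.258199


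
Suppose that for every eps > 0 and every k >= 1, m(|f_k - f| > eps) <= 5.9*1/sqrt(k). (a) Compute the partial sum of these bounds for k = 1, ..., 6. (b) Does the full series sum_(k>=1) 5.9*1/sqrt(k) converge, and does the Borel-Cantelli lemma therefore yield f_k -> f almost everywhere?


Step 1: List the terms 5.9*1/sqrt(k) for k = 1 to 6:
  k=1: 5.9
  k=2: 4.17193
  k=3: 3.406367
  k=4: 2.95
  k=5: 2.63856
  k=6: 2.408665
Step 2: Partial sum = 5.9 + 4.17193 + 3.406367 + 2.95 + 2.63856 + 2.408665
     = 21.475522
Step 3: The full series sum_(k>=1) 5.9*1/sqrt(k) diverges (p-series with p = 1/2 <= 1; a nonzero constant multiple of a divergent series diverges).
Step 4: The (first) Borel-Cantelli lemma requires a summable sequence of measures, so it does not apply here;
        from this bound alone no conclusion about a.e. convergence can be drawn (convergence in measure still
        gives an a.e.-convergent subsequence, but not a.e. convergence of the whole sequence).
Conclusion: series diverges; Borel-Cantelli is inconclusive about a.e. convergence of f_k.


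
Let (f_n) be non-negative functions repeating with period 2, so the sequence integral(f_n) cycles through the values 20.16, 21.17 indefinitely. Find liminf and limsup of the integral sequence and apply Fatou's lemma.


The sequence (integral(f_n)) is periodic with period 2, repeating the values 20.16, 21.17 indefinitely.
Step 1: For a periodic sequence, every tail (a_m, a_(m+1), ...) contains all 2 period values infinitely often.
Step 2: Hence inf of every tail = min of the period values = min(20.16, 21.17) = 20.16.
        liminf_n integral(f_n) = sup over m of (inf of tail from m) = 20.16.
Step 3: Similarly sup of every tail = max of the period values = 21.17.
        limsup_n integral(f_n) = 21.17.
Step 4: Fatou's lemma: integral(liminf_n f_n) <= liminf_n integral(f_n) = 20.16.
        So the integral of the pointwise liminf is at most 20.16.


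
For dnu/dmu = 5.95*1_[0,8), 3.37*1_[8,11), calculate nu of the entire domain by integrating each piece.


Integrate each piece of the Radon-Nikodym derivative:
Step 1: integral_0^8 5.95 dx = 5.95*(8-0) = 5.95*8 = 47.6
Step 2: integral_8^11 3.37 dx = 3.37*(11-8) = 3.37*3 = 10.11
Total: 47.6 + 10.11 = 57.71


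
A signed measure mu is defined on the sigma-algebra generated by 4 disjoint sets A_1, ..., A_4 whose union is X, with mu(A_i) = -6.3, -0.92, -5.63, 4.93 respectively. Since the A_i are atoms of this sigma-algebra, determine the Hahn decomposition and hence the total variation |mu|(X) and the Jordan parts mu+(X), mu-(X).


Step 1: Every measurable set is a union of atoms (the cells / points), so a Hahn decomposition is
  obtained by grouping atoms by sign: P = union of atoms with mu > 0, N = union of the remaining atoms.
  Atoms in P (indices): 4;  atoms in N (indices): 1, 2, 3
  Positive values: 4.93
  Negative values: -6.3, -0.92, -5.63
Step 2: mu+(X) = mu(P) = sum of positive atom values = 4.93
Step 3: mu-(X) = -mu(N) = sum of |negative atom values| = 12.85
Step 4: |mu|(X) = mu+(X) + mu-(X) = 4.93 + 12.85 = 17.78


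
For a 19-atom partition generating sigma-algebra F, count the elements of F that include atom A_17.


Each element of F is a union of some subset S of the 19 atoms.
The element contains A_17 iff A_17 is in S.
So we count subsets S of {A_1,...,A_19} with A_17 in S: choose freely among the other 18 atoms.
Count = 2^(19-1) = 2^18 = 262144.


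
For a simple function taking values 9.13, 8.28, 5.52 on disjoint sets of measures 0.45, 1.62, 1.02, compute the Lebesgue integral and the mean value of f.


Step 1: Integral = sum(value_i * measure_i)
= 9.13*0.45 + 8.28*1.62 + 5.52*1.02
= 4.1085 + 13.4136 + 5.6304
= 23.1525
Step 2: Total measure of domain = 0.45 + 1.62 + 1.02 = 3.09
Step 3: Average value = 23.1525 / 3.09 = 7.492718


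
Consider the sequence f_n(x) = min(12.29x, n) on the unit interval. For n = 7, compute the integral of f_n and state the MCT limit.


f(x) = 12.29x on [0,1]; f_n(x) = min(12.29x, n). At n = 7:
Step 1: f(x) reaches 7 at x = 7/12.29 = 0.569569
Step 2: integral(f_7) = integral(12.29x, 0, 0.569569) + integral(7, 0.569569, 1)
       = 12.29*0.569569^2/2 + 7*(1 - 0.569569)
       = 1.993491 + 3.013019
       = 5.006509
Step 3: As n -> infinity, f_n increases to f, so by MCT integral(f_n) -> integral(f) = 12.29/2 = 6.145.
Convergence: integral(f_7) = 5.006509 -> 6.145 as n -> infinity


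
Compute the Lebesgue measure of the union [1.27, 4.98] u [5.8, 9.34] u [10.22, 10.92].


For pairwise disjoint intervals, m(union) = sum of lengths.
= (4.98 - 1.27) + (9.34 - 5.8) + (10.92 - 10.22)
= 3.71 + 3.54 + 0.7
= 7.95


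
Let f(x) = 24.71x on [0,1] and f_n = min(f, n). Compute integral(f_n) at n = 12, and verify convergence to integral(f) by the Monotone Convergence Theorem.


f(x) = 24.71x on [0,1]; f_n(x) = min(24.71x, n). At n = 12:
Step 1: f(x) reaches 12 at x = 12/24.71 = 0.485633
Step 2: integral(f_12) = integral(24.71x, 0, 0.485633) + integral(12, 0.485633, 1)
       = 24.71*0.485633^2/2 + 12*(1 - 0.485633)
       = 2.9138 + 6.1724
       = 9.0862
Step 3: As n -> infinity, f_n increases to f, so by MCT integral(f_n) -> integral(f) = 24.71/2 = 12.355.
Convergence: integral(f_12) = 9.0862 -> 12.355 as n -> infinity


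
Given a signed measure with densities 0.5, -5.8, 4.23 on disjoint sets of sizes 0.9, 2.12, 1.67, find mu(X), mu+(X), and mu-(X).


Step 1: Compute signed measure on each set:
  Set 1: 0.5 * 0.9 = 0.45
  Set 2: -5.8 * 2.12 = -12.296
  Set 3: 4.23 * 1.67 = 7.0641
Step 2: Total signed measure = (0.45) + (-12.296) + (7.0641)
     = -4.7819
Step 3: Positive part mu+(X) = sum of positive contributions = 7.5141
Step 4: Negative part mu-(X) = |sum of negative contributions| = 12.296


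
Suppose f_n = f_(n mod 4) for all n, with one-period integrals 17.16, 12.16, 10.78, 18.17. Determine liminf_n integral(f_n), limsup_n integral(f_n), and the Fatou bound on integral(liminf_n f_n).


The sequence (integral(f_n)) is periodic with period 4, repeating the values 17.16, 12.16, 10.78, 18.17 indefinitely.
Step 1: For a periodic sequence, every tail (a_m, a_(m+1), ...) contains all 4 period values infinitely often.
Step 2: Hence inf of every tail = min of the period values = min(17.16, 12.16, 10.78, 18.17) = 10.78.
        liminf_n integral(f_n) = sup over m of (inf of tail from m) = 10.78.
Step 3: Similarly sup of every tail = max of the period values = 18.17.
        limsup_n integral(f_n) = 18.17.
Step 4: Fatou's lemma: integral(liminf_n f_n) <= liminf_n integral(f_n) = 10.78.
        So the integral of the pointwise liminf is at most 10.78.


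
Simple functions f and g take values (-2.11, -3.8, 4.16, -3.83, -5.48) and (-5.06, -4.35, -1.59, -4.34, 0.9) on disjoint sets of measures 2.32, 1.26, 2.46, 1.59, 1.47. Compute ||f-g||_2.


Step 1: Compute differences f_i - g_i:
  -2.11 - -5.06 = 2.95
  -3.8 - -4.35 = 0.55
  4.16 - -1.59 = 5.75
  -3.83 - -4.34 = 0.51
  -5.48 - 0.9 = -6.38
Step 2: Compute |diff|^2 * measure for each set:
  |2.95|^2 * 2.32 = 8.7025 * 2.32 = 20.1898
  |0.55|^2 * 1.26 = 0.3025 * 1.26 = 0.38115
  |5.75|^2 * 2.46 = 33.0625 * 2.46 = 81.33375
  |0.51|^2 * 1.59 = 0.2601 * 1.59 = 0.413559
  |-6.38|^2 * 1.47 = 40.7044 * 1.47 = 59.835468
Step 3: Sum = 162.153727
Step 4: ||f-g||_2 = (162.153727)^(1/2) = 12.73396


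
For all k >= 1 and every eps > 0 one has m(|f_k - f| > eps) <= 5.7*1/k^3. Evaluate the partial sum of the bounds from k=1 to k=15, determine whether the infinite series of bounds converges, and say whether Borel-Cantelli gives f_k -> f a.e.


Step 1: List the terms 5.7*1/k^3 for k = 1 to 15:
  k=1: 5.7
  k=2: 0.7125
  k=3: 0.211111
  k=4: 0.089063
  k=5: 0.0456
  k=6: 0.026389
  k=7: 0.016618
  k=8: 0.011133
  k=9: 0.007819
  k=10: 0.0057
  k=11: 0.004282
  k=12: 0.003299
  k=13: 0.002594
  k=14: 0.002077
  k=15: 0.001689
Step 2: Partial sum = 5.7 + 0.7125 + 0.211111 + 0.089063 + 0.0456 + 0.026389 + 0.016618 + 0.011133 + 0.007819 + 0.0057 + 0.004282 + 0.003299 + 0.002594 + 0.002077 + 0.001689
     = 6.839874
Step 3: The full series sum_(k>=1) 5.7*1/k^3 converges (p-series with p = 3 > 1; a constant multiple of a convergent series converges).
Step 4: Fix eps > 0. Since sum_k m(|f_k - f| > eps) < infinity, the Borel-Cantelli lemma gives
        m(limsup_k {|f_k - f| > eps}) = 0, i.e. for a.e. x, |f_k(x) - f(x)| <= eps for all large k.
        Applying this with eps = 1/j for j = 1, 2, ... and intersecting the countably many full-measure sets,
        for a.e. x we get limsup_k |f_k(x) - f(x)| <= 1/j for every j, hence f_k -> f almost everywhere.
Conclusion: series converges; Borel-Cantelli yields f_k -> f a.e.


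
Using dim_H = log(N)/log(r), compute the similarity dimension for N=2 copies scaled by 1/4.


For a self-similar set with N copies scaled by 1/r:
dim_H = log(N)/log(r) = log(2)/log(4)
= 0.693147/1.386294
= 0.5


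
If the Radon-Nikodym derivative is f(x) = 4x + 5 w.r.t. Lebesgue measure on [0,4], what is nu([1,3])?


nu(A) = integral_A (dnu/dmu) dmu = integral_1^3 (4x + 5) dx
Step 1: Antiderivative F(x) = (4/2)x^2 + 5x
Step 2: F(3) = (4/2)*3^2 + 5*3 = 18 + 15 = 33
Step 3: F(1) = (4/2)*1^2 + 5*1 = 2 + 5 = 7
Step 4: nu([1,3]) = F(3) - F(1) = 33 - 7 = 26


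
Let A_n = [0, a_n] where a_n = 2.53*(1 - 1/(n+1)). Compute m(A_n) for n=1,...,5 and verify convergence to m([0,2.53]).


By continuity of measure from below: if A_n increases to A, then m(A_n) -> m(A).
Here A = [0, 2.53], so m(A) = 2.53
Step 1: a_1 = 2.53*(1 - 1/2) = 1.265, m(A_1) = 1.265
Step 2: a_2 = 2.53*(1 - 1/3) = 1.6867, m(A_2) = 1.6867
Step 3: a_3 = 2.53*(1 - 1/4) = 1.8975, m(A_3) = 1.8975
Step 4: a_4 = 2.53*(1 - 1/5) = 2.024, m(A_4) = 2.024
Step 5: a_5 = 2.53*(1 - 1/6) = 2.1083, m(A_5) = 2.1083
Limit: m(A_n) -> m([0,2.53]) = 2.53


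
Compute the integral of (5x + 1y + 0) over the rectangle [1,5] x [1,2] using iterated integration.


By Fubini, integrate in x first, then y.
Step 1: Fix y, integrate over x in [1,5]:
  integral(5x + 1y + 0, x=1..5)
  = 5*(5^2 - 1^2)/2 + (1y + 0)*(5 - 1)
  = 60 + (1y + 0)*4
  = 60 + 4y + 0
  = 60 + 4y
Step 2: Integrate over y in [1,2]:
  integral(60 + 4y, y=1..2)
  = 60*1 + 4*(2^2 - 1^2)/2
  = 60 + 6
  = 66


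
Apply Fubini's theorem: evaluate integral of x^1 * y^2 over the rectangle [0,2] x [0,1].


By Fubini's theorem, the double integral factors as a product of single integrals:
Step 1: integral_0^2 x^1 dx = [x^2/2] from 0 to 2
     = 2^2/2 = 2
Step 2: integral_0^1 y^2 dy = [y^3/3] from 0 to 1
     = 1^3/3 = 0.333333
Step 3: Double integral = 2 * 0.333333 = 0.666667


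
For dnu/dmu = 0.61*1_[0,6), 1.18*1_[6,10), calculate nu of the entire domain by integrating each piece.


Integrate each piece of the Radon-Nikodym derivative:
Step 1: integral_0^6 0.61 dx = 0.61*(6-0) = 0.61*6 = 3.66
Step 2: integral_6^10 1.18 dx = 1.18*(10-6) = 1.18*4 = 4.72
Total: 3.66 + 4.72 = 8.38


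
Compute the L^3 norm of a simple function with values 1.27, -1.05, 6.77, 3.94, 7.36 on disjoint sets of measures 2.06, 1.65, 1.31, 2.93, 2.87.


Step 1: Compute |f_i|^3 for each value:
  |1.27|^3 = 2.048383
  |-1.05|^3 = 1.157625
  |6.77|^3 = 310.288733
  |3.94|^3 = 61.162984
  |7.36|^3 = 398.688256
Step 2: Multiply by measures and sum:
  2.048383 * 2.06 = 4.219669
  1.157625 * 1.65 = 1.910081
  310.288733 * 1.31 = 406.47824
  61.162984 * 2.93 = 179.207543
  398.688256 * 2.87 = 1144.235295
Sum = 4.219669 + 1.910081 + 406.47824 + 179.207543 + 1144.235295 = 1736.050828
Step 3: Take the p-th root:
||f||_3 = (1736.050828)^(1/3) = 12.018607


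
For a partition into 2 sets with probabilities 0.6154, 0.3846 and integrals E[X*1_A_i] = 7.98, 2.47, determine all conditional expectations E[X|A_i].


For each cell A_i: E[X|A_i] = E[X*1_A_i] / P(A_i)
Step 1: E[X|A_1] = 7.98 / 0.6154 = 12.967176
Step 2: E[X|A_2] = 2.47 / 0.3846 = 6.422257
Verification: E[X] = sum E[X*1_A_i] = 7.98 + 2.47 = 10.45


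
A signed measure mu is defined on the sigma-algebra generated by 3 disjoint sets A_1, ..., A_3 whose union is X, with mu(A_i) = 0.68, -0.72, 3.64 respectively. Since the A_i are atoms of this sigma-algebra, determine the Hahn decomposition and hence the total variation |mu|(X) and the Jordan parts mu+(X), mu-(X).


Step 1: Every measurable set is a union of atoms (the cells / points), so a Hahn decomposition is
  obtained by grouping atoms by sign: P = union of atoms with mu > 0, N = union of the remaining atoms.
  Atoms in P (indices): 1, 3;  atoms in N (indices): 2
  Positive values: 0.68, 3.64
  Negative values: -0.72
Step 2: mu+(X) = mu(P) = sum of positive atom values = 4.32
Step 3: mu-(X) = -mu(N) = sum of |negative atom values| = 0.72
Step 4: |mu|(X) = mu+(X) + mu-(X) = 4.32 + 0.72 = 5.04


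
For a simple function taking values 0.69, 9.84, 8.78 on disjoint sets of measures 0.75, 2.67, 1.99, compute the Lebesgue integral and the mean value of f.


Step 1: Integral = sum(value_i * measure_i)
= 0.69*0.75 + 9.84*2.67 + 8.78*1.99
= 0.5175 + 26.2728 + 17.4722
= 44.2625
Step 2: Total measure of domain = 0.75 + 2.67 + 1.99 = 5.41
Step 3: Average value = 44.2625 / 5.41 = 8.181608


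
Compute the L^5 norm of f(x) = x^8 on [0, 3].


Step 1: ||f||_5 = (integral_0^3 |x^8|^5 dx)^(1/5)
     = (integral_0^3 x^40 dx)^(1/5)
Step 2: integral_0^3 x^40 dx = [x^41/(41)] from 0 to 3 = 3^41/41
     = 36472996377170786403/41 = 8.895853e+17
Step 3: ||f||_5 = (8.895853e+17)^(1/5) = 3888.996187


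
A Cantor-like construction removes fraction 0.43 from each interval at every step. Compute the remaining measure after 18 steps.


Step 1: At each step, fraction remaining = 1 - 0.43 = 0.57
Step 2: After 18 steps, measure = (0.57)^18
Result = 4.034107e-05


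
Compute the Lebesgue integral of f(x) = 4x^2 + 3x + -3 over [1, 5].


The Lebesgue integral of a Riemann-integrable function agrees with the Riemann integral.
Antiderivative F(x) = (4/3)x^3 + (3/2)x^2 + -3x
F(5) = (4/3)*5^3 + (3/2)*5^2 + -3*5
     = (4/3)*125 + (3/2)*25 + -3*5
     = 166.666667 + 37.5 + -15
     = 189.166667
F(1) = -0.166667
Integral = F(5) - F(1) = 189.166667 - -0.166667 = 189.333333


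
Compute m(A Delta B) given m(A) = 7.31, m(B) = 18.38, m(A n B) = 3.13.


m(A Delta B) = m(A) + m(B) - 2*m(A n B)
= 7.31 + 18.38 - 2*3.13
= 7.31 + 18.38 - 6.26
= 19.43


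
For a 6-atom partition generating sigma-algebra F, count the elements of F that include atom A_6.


Each element of F is a union of some subset S of the 6 atoms.
The element contains A_6 iff A_6 is in S.
So we count subsets S of {A_1,...,A_6} with A_6 in S: choose freely among the other 5 atoms.
Count = 2^(6-1) = 2^5 = 32.


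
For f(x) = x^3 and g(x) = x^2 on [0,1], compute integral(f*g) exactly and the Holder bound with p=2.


Step 1: Exact integral of f*g = integral(x^5, 0, 1) = 1/6
     = 0.166667
Step 2: Holder bound with p=2, q=2:
  ||f||_p = (integral x^6 dx)^(1/2) = (1/7)^(1/2) = 0.377964
  ||g||_q = (integral x^4 dx)^(1/2) = (1/5)^(1/2) = 0.447214
Step 3: Holder bound = ||f||_p * ||g||_q = 0.377964 * 0.447214 = 0.169031
Verification: 0.166667 <= 0.169031 (Holder holds)


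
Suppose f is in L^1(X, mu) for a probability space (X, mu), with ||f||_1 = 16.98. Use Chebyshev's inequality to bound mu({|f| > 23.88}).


Chebyshev/Markov inequality: mu(|f| > eps) <= (||f||_p / eps)^p
Step 1: ||f||_1 / eps = 16.98 / 23.88 = 0.711055
Step 2: Raise to power p = 1:
  (0.711055)^1 = 0.711055
Step 3: Therefore mu(|f| > 23.88) <= 0.711055


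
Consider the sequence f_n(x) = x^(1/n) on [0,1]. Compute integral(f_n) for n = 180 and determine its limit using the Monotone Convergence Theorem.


At n = 180: f_180(x) = x^(1/180).
Step 1: integral(x^(1/180), 0, 1) = [x^(1/180+1) / (1/180+1)] from 0 to 1
     = 1 / (1/180 + 1) = 1 / ((180+1)/180) = 180/(180+1)
     = 180/181 = 0.994475
Step 2: As n -> infinity, f_n(x) = x^(1/n) -> 1 for x in (0,1], and f_n is increasing in n.
By MCT, lim_n integral(f_n) = integral(lim_n f_n) = integral(1, 0, 1) = 1.
Step 3: Verify convergence: 180/181 = 0.994475 -> 1


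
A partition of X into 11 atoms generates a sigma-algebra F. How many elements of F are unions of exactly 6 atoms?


Each element of F is a union of some subset of the 11 atoms.
Elements that are unions of exactly 6 atoms correspond to 6-element subsets of the 11 atoms.
Count = C(11, 6) = 11! / (6! * 5!) = 462.


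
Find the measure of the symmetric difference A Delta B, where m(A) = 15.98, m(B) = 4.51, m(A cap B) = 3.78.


m(A Delta B) = m(A) + m(B) - 2*m(A n B)
= 15.98 + 4.51 - 2*3.78
= 15.98 + 4.51 - 7.56
= 12.93


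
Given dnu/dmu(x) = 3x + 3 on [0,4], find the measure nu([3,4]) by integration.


nu(A) = integral_A (dnu/dmu) dmu = integral_3^4 (3x + 3) dx
Step 1: Antiderivative F(x) = (3/2)x^2 + 3x
Step 2: F(4) = (3/2)*4^2 + 3*4 = 24 + 12 = 36
Step 3: F(3) = (3/2)*3^2 + 3*3 = 13.5 + 9 = 22.5
Step 4: nu([3,4]) = F(4) - F(3) = 36 - 22.5 = 13.5


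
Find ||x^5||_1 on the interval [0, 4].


Step 1: ||f||_1 = (integral_0^4 |x^5|^1 dx)^(1/1)
     = (integral_0^4 x^5 dx)^(1/1)
Step 2: integral_0^4 x^5 dx = [x^6/(6)] from 0 to 4 = 4^6/6
     = 4096/6 = 682.666667
Step 3: ||f||_1 = (682.666667)^(1/1) = 682.666667


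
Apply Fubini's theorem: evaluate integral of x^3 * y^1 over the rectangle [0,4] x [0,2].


By Fubini's theorem, the double integral factors as a product of single integrals:
Step 1: integral_0^4 x^3 dx = [x^4/4] from 0 to 4
     = 4^4/4 = 64
Step 2: integral_0^2 y^1 dy = [y^2/2] from 0 to 2
     = 2^2/2 = 2
Step 3: Double integral = 64 * 2 = 128


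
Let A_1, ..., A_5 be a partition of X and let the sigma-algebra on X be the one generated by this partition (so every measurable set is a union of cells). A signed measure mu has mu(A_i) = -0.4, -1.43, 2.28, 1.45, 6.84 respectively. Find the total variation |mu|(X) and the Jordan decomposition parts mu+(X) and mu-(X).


Step 1: Every measurable set is a union of atoms (the cells / points), so a Hahn decomposition is
  obtained by grouping atoms by sign: P = union of atoms with mu > 0, N = union of the remaining atoms.
  Atoms in P (indices): 3, 4, 5;  atoms in N (indices): 1, 2
  Positive values: 2.28, 1.45, 6.84
  Negative values: -0.4, -1.43
Step 2: mu+(X) = mu(P) = sum of positive atom values = 10.57
Step 3: mu-(X) = -mu(N) = sum of |negative atom values| = 1.83
Step 4: |mu|(X) = mu+(X) + mu-(X) = 10.57 + 1.83 = 12.4


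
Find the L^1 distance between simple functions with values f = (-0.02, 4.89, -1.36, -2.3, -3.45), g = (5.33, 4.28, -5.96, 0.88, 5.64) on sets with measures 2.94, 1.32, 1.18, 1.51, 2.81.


Step 1: Compute differences f_i - g_i:
  -0.02 - 5.33 = -5.35
  4.89 - 4.28 = 0.61
  -1.36 - -5.96 = 4.6
  -2.3 - 0.88 = -3.18
  -3.45 - 5.64 = -9.09
Step 2: Compute |diff|^1 * measure for each set:
  |-5.35|^1 * 2.94 = 5.35 * 2.94 = 15.729
  |0.61|^1 * 1.32 = 0.61 * 1.32 = 0.8052
  |4.6|^1 * 1.18 = 4.6 * 1.18 = 5.428
  |-3.18|^1 * 1.51 = 3.18 * 1.51 = 4.8018
  |-9.09|^1 * 2.81 = 9.09 * 2.81 = 25.5429
Step 3: Sum = 52.3069
Step 4: ||f-g||_1 = (52.3069)^(1/1) = 52.3069


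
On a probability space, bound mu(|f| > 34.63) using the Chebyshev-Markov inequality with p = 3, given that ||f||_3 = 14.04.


Chebyshev/Markov inequality: mu(|f| > eps) <= (||f||_p / eps)^p
Step 1: ||f||_3 / eps = 14.04 / 34.63 = 0.405429
Step 2: Raise to power p = 3:
  (0.405429)^3 = 0.066641
Step 3: Therefore mu(|f| > 34.63) <= 0.066641


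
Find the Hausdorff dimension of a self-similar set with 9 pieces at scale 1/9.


For a self-similar set with N copies scaled by 1/r:
dim_H = log(N)/log(r) = log(9)/log(9)
= 2.197225/2.197225
= 1


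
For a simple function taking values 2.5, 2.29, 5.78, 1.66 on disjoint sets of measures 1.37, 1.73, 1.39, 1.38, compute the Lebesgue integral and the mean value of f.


Step 1: Integral = sum(value_i * measure_i)
= 2.5*1.37 + 2.29*1.73 + 5.78*1.39 + 1.66*1.38
= 3.425 + 3.9617 + 8.0342 + 2.2908
= 17.7117
Step 2: Total measure of domain = 1.37 + 1.73 + 1.39 + 1.38 = 5.87
Step 3: Average value = 17.7117 / 5.87 = 3.017325


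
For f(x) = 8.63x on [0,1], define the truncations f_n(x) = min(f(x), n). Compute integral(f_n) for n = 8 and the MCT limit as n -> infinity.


f(x) = 8.63x on [0,1]; f_n(x) = min(8.63x, n). At n = 8:
Step 1: f(x) reaches 8 at x = 8/8.63 = 0.926999
Step 2: integral(f_8) = integral(8.63x, 0, 0.926999) + integral(8, 0.926999, 1)
       = 8.63*0.926999^2/2 + 8*(1 - 0.926999)
       = 3.707995 + 0.584009
       = 4.292005
Step 3: As n -> infinity, f_n increases to f, so by MCT integral(f_n) -> integral(f) = 8.63/2 = 4.315.
Convergence: integral(f_8) = 4.292005 -> 4.315 as n -> infinity


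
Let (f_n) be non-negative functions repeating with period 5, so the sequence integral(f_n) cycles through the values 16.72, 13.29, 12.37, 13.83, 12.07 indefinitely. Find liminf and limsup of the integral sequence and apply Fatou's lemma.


The sequence (integral(f_n)) is periodic with period 5, repeating the values 16.72, 13.29, 12.37, 13.83, 12.07 indefinitely.
Step 1: For a periodic sequence, every tail (a_m, a_(m+1), ...) contains all 5 period values infinitely often.
Step 2: Hence inf of every tail = min of the period values = min(16.72, 13.29, 12.37, 13.83, 12.07) = 12.07.
        liminf_n integral(f_n) = sup over m of (inf of tail from m) = 12.07.
Step 3: Similarly sup of every tail = max of the period values = 16.72.
        limsup_n integral(f_n) = 16.72.
Step 4: Fatou's lemma: integral(liminf_n f_n) <= liminf_n integral(f_n) = 12.07.
        So the integral of the pointwise liminf is at most 12.07.


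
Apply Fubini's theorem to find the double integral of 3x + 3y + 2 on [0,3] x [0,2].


By Fubini, integrate in x first, then y.
Step 1: Fix y, integrate over x in [0,3]:
  integral(3x + 3y + 2, x=0..3)
  = 3*(3^2 - 0^2)/2 + (3y + 2)*(3 - 0)
  = 13.5 + (3y + 2)*3
  = 13.5 + 9y + 6
  = 19.5 + 9y
Step 2: Integrate over y in [0,2]:
  integral(19.5 + 9y, y=0..2)
  = 19.5*2 + 9*(2^2 - 0^2)/2
  = 39 + 18
  = 57


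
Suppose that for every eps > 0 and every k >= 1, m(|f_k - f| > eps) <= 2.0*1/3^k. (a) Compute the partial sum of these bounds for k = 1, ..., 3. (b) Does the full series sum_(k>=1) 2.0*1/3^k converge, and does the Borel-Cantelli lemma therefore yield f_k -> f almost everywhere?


Step 1: List the terms 2.0*1/3^k for k = 1 to 3:
  k=1: 0.666667
  k=2: 0.222222
  k=3: 0.074074
Step 2: Partial sum = 0.666667 + 0.222222 + 0.074074
     = 0.962963
Step 3: The full series sum_(k>=1) 2.0*1/3^k converges (geometric series with ratio 1/3 < 1; a constant multiple of a convergent series converges).
Step 4: Fix eps > 0. Since sum_k m(|f_k - f| > eps) < infinity, the Borel-Cantelli lemma gives
        m(limsup_k {|f_k - f| > eps}) = 0, i.e. for a.e. x, |f_k(x) - f(x)| <= eps for all large k.
        Applying this with eps = 1/j for j = 1, 2, ... and intersecting the countably many full-measure sets,
        for a.e. x we get limsup_k |f_k(x) - f(x)| <= 1/j for every j, hence f_k -> f almost everywhere.
Conclusion: series converges; Borel-Cantelli yields f_k -> f a.e.


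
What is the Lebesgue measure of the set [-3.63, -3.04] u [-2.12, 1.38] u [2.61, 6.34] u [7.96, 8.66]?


For pairwise disjoint intervals, m(union) = sum of lengths.
= (-3.04 - -3.63) + (1.38 - -2.12) + (6.34 - 2.61) + (8.66 - 7.96)
= 0.59 + 3.5 + 3.73 + 0.7
= 8.52


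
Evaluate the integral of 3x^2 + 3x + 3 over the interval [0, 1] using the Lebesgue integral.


The Lebesgue integral of a Riemann-integrable function agrees with the Riemann integral.
Antiderivative F(x) = (3/3)x^3 + (3/2)x^2 + 3x
F(1) = (3/3)*1^3 + (3/2)*1^2 + 3*1
     = (3/3)*1 + (3/2)*1 + 3*1
     = 1 + 1.5 + 3
     = 5.5
F(0) = 0.0
Integral = F(1) - F(0) = 5.5 - 0.0 = 5.5


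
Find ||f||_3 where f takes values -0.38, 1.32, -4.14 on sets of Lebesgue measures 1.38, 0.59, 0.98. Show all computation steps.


Step 1: Compute |f_i|^3 for each value:
  |-0.38|^3 = 0.054872
  |1.32|^3 = 2.299968
  |-4.14|^3 = 70.957944
Step 2: Multiply by measures and sum:
  0.054872 * 1.38 = 0.075723
  2.299968 * 0.59 = 1.356981
  70.957944 * 0.98 = 69.538785
Sum = 0.075723 + 1.356981 + 69.538785 = 70.97149
Step 3: Take the p-th root:
||f||_3 = (70.97149)^(1/3) = 4.140263


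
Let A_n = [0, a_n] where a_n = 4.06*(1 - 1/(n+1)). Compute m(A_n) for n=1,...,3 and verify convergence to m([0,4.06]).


By continuity of measure from below: if A_n increases to A, then m(A_n) -> m(A).
Here A = [0, 4.06], so m(A) = 4.06
Step 1: a_1 = 4.06*(1 - 1/2) = 2.03, m(A_1) = 2.03
Step 2: a_2 = 4.06*(1 - 1/3) = 2.7067, m(A_2) = 2.7067
Step 3: a_3 = 4.06*(1 - 1/4) = 3.045, m(A_3) = 3.045
Limit: m(A_n) -> m([0,4.06]) = 4.06


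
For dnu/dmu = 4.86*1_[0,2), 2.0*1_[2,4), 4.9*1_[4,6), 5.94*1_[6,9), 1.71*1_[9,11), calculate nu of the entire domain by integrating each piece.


Integrate each piece of the Radon-Nikodym derivative:
Step 1: integral_0^2 4.86 dx = 4.86*(2-0) = 4.86*2 = 9.72
Step 2: integral_2^4 2.0 dx = 2.0*(4-2) = 2.0*2 = 4
Step 3: integral_4^6 4.9 dx = 4.9*(6-4) = 4.9*2 = 9.8
Step 4: integral_6^9 5.94 dx = 5.94*(9-6) = 5.94*3 = 17.82
Step 5: integral_9^11 1.71 dx = 1.71*(11-9) = 1.71*2 = 3.42
Total: 9.72 + 4 + 9.8 + 17.82 + 3.42 = 44.76


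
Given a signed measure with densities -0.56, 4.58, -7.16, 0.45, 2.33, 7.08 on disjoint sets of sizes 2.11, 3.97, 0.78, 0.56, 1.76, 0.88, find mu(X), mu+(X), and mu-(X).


Step 1: Compute signed measure on each set:
  Set 1: -0.56 * 2.11 = -1.1816
  Set 2: 4.58 * 3.97 = 18.1826
  Set 3: -7.16 * 0.78 = -5.5848
  Set 4: 0.45 * 0.56 = 0.252
  Set 5: 2.33 * 1.76 = 4.1008
  Set 6: 7.08 * 0.88 = 6.2304
Step 2: Total signed measure = (-1.1816) + (18.1826) + (-5.5848) + (0.252) + (4.1008) + (6.2304)
     = 21.9994
Step 3: Positive part mu+(X) = sum of positive contributions = 28.7658
Step 4: Negative part mu-(X) = |sum of negative contributions| = 6.7664


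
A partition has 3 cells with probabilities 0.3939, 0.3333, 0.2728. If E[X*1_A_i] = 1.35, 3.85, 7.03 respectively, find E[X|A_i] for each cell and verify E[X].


For each cell A_i: E[X|A_i] = E[X*1_A_i] / P(A_i)
Step 1: E[X|A_1] = 1.35 / 0.3939 = 3.427266
Step 2: E[X|A_2] = 3.85 / 0.3333 = 11.551155
Step 3: E[X|A_3] = 7.03 / 0.2728 = 25.769795
Verification: E[X] = sum E[X*1_A_i] = 1.35 + 3.85 + 7.03 = 12.23


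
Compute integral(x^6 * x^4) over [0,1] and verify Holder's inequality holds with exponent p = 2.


Step 1: Exact integral of f*g = integral(x^10, 0, 1) = 1/11
     = 0.090909
Step 2: Holder bound with p=2, q=2:
  ||f||_p = (integral x^12 dx)^(1/2) = (1/13)^(1/2) = 0.27735
  ||g||_q = (integral x^8 dx)^(1/2) = (1/9)^(1/2) = 0.333333
Step 3: Holder bound = ||f||_p * ||g||_q = 0.27735 * 0.333333 = 0.09245
Verification: 0.090909 <= 0.09245 (Holder holds)


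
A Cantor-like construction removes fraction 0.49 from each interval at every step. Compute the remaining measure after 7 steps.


Step 1: At each step, fraction remaining = 1 - 0.49 = 0.51
Step 2: After 7 steps, measure = (0.51)^7
Result = 0.008974


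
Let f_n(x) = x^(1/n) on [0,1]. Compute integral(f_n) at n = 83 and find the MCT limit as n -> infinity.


At n = 83: f_83(x) = x^(1/83).
Step 1: integral(x^(1/83), 0, 1) = [x^(1/83+1) / (1/83+1)] from 0 to 1
     = 1 / (1/83 + 1) = 1 / ((83+1)/83) = 83/(83+1)
     = 83/84 = 0.988095
Step 2: As n -> infinity, f_n(x) = x^(1/n) -> 1 for x in (0,1], and f_n is increasing in n.
By MCT, lim_n integral(f_n) = integral(lim_n f_n) = integral(1, 0, 1) = 1.
Step 3: Verify convergence: 83/84 = 0.988095 -> 1


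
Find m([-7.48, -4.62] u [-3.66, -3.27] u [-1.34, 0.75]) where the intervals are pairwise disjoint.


For pairwise disjoint intervals, m(union) = sum of lengths.
= (-4.62 - -7.48) + (-3.27 - -3.66) + (0.75 - -1.34)
= 2.86 + 0.39 + 2.09
= 5.34


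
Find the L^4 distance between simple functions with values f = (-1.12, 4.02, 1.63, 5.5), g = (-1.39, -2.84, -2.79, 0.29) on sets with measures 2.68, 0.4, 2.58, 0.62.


Step 1: Compute differences f_i - g_i:
  -1.12 - -1.39 = 0.27
  4.02 - -2.84 = 6.86
  1.63 - -2.79 = 4.42
  5.5 - 0.29 = 5.21
Step 2: Compute |diff|^4 * measure for each set:
  |0.27|^4 * 2.68 = 0.005314 * 2.68 = 0.014243
  |6.86|^4 * 0.4 = 2214.605952 * 0.4 = 885.842381
  |4.42|^4 * 2.58 = 381.670925 * 2.58 = 984.710986
  |5.21|^4 * 0.62 = 736.802165 * 0.62 = 456.817342
Step 3: Sum = 2327.384952
Step 4: ||f-g||_4 = (2327.384952)^(1/4) = 6.945717


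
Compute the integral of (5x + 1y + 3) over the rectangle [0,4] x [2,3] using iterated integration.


By Fubini, integrate in x first, then y.
Step 1: Fix y, integrate over x in [0,4]:
  integral(5x + 1y + 3, x=0..4)
  = 5*(4^2 - 0^2)/2 + (1y + 3)*(4 - 0)
  = 40 + (1y + 3)*4
  = 40 + 4y + 12
  = 52 + 4y
Step 2: Integrate over y in [2,3]:
  integral(52 + 4y, y=2..3)
  = 52*1 + 4*(3^2 - 2^2)/2
  = 52 + 10
  = 62


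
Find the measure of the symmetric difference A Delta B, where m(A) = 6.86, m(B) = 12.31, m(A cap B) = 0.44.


m(A Delta B) = m(A) + m(B) - 2*m(A n B)
= 6.86 + 12.31 - 2*0.44
= 6.86 + 12.31 - 0.88
= 18.29


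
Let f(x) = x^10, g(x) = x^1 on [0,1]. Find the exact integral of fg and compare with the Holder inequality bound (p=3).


Step 1: Exact integral of f*g = integral(x^11, 0, 1) = 1/12
     = 0.083333
Step 2: Holder bound with p=3, q=1.5:
  ||f||_p = (integral x^30 dx)^(1/3) = (1/31)^(1/3) = 0.318331
  ||g||_q = (integral x^1.5 dx)^(1/1.5) = (1/2.5)^(1/1.5) = 0.542884
Step 3: Holder bound = ||f||_p * ||g||_q = 0.318331 * 0.542884 = 0.172817
Verification: 0.083333 <= 0.172817 (Holder holds)


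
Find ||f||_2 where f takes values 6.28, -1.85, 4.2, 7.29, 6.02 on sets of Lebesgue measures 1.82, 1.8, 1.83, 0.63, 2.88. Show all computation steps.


Step 1: Compute |f_i|^2 for each value:
  |6.28|^2 = 39.4384
  |-1.85|^2 = 3.4225
  |4.2|^2 = 17.64
  |7.29|^2 = 53.1441
  |6.02|^2 = 36.2404
Step 2: Multiply by measures and sum:
  39.4384 * 1.82 = 71.777888
  3.4225 * 1.8 = 6.1605
  17.64 * 1.83 = 32.2812
  53.1441 * 0.63 = 33.480783
  36.2404 * 2.88 = 104.372352
Sum = 71.777888 + 6.1605 + 32.2812 + 33.480783 + 104.372352 = 248.072723
Step 3: Take the p-th root:
||f||_2 = (248.072723)^(1/2) = 15.750325


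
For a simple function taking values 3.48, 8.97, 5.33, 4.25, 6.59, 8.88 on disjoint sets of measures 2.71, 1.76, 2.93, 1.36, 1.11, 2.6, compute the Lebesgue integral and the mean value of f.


Step 1: Integral = sum(value_i * measure_i)
= 3.48*2.71 + 8.97*1.76 + 5.33*2.93 + 4.25*1.36 + 6.59*1.11 + 8.88*2.6
= 9.4308 + 15.7872 + 15.6169 + 5.78 + 7.3149 + 23.088
= 77.0178
Step 2: Total measure of domain = 2.71 + 1.76 + 2.93 + 1.36 + 1.11 + 2.6 = 12.47
Step 3: Average value = 77.0178 / 12.47 = 6.176247


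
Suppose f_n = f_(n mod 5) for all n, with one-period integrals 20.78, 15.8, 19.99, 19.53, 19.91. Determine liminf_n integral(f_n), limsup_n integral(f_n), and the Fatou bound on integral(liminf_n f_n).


The sequence (integral(f_n)) is periodic with period 5, repeating the values 20.78, 15.8, 19.99, 19.53, 19.91 indefinitely.
Step 1: For a periodic sequence, every tail (a_m, a_(m+1), ...) contains all 5 period values infinitely often.
Step 2: Hence inf of every tail = min of the period values = min(20.78, 15.8, 19.99, 19.53, 19.91) = 15.8.
        liminf_n integral(f_n) = sup over m of (inf of tail from m) = 15.8.
Step 3: Similarly sup of every tail = max of the period values = 20.78.
        limsup_n integral(f_n) = 20.78.
Step 4: Fatou's lemma: integral(liminf_n f_n) <= liminf_n integral(f_n) = 15.8.
        So the integral of the pointwise liminf is at most 15.8.


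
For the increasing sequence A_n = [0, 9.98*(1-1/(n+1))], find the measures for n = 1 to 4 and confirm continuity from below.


By continuity of measure from below: if A_n increases to A, then m(A_n) -> m(A).
Here A = [0, 9.98], so m(A) = 9.98
Step 1: a_1 = 9.98*(1 - 1/2) = 4.99, m(A_1) = 4.99
Step 2: a_2 = 9.98*(1 - 1/3) = 6.6533, m(A_2) = 6.6533
Step 3: a_3 = 9.98*(1 - 1/4) = 7.485, m(A_3) = 7.485
Step 4: a_4 = 9.98*(1 - 1/5) = 7.984, m(A_4) = 7.984
Limit: m(A_n) -> m([0,9.98]) = 9.98


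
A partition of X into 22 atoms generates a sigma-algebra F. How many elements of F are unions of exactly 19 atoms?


Each element of F is a union of some subset of the 22 atoms.
Elements that are unions of exactly 19 atoms correspond to 19-element subsets of the 22 atoms.
Count = C(22, 19) = 22! / (19! * 3!) = 1540.


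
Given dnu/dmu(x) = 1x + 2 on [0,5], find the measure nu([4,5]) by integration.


nu(A) = integral_A (dnu/dmu) dmu = integral_4^5 (1x + 2) dx
Step 1: Antiderivative F(x) = (1/2)x^2 + 2x
Step 2: F(5) = (1/2)*5^2 + 2*5 = 12.5 + 10 = 22.5
Step 3: F(4) = (1/2)*4^2 + 2*4 = 8 + 8 = 16
Step 4: nu([4,5]) = F(5) - F(4) = 22.5 - 16 = 6.5


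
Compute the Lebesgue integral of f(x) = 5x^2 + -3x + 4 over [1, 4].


The Lebesgue integral of a Riemann-integrable function agrees with the Riemann integral.
Antiderivative F(x) = (5/3)x^3 + (-3/2)x^2 + 4x
F(4) = (5/3)*4^3 + (-3/2)*4^2 + 4*4
     = (5/3)*64 + (-3/2)*16 + 4*4
     = 106.666667 + -24 + 16
     = 98.666667
F(1) = 4.166667
Integral = F(4) - F(1) = 98.666667 - 4.166667 = 94.5
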